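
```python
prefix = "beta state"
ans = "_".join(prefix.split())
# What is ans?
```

Answer: 'beta_state'

Derivation:
Trace (tracking ans):
prefix = 'beta state'  # -> prefix = 'beta state'
ans = '_'.join(prefix.split())  # -> ans = 'beta_state'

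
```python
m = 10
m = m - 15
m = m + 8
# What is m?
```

Answer: 3

Derivation:
Trace (tracking m):
m = 10  # -> m = 10
m = m - 15  # -> m = -5
m = m + 8  # -> m = 3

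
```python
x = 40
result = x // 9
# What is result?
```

Trace (tracking result):
x = 40  # -> x = 40
result = x // 9  # -> result = 4

Answer: 4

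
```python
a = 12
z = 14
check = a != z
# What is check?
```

Answer: True

Derivation:
Trace (tracking check):
a = 12  # -> a = 12
z = 14  # -> z = 14
check = a != z  # -> check = True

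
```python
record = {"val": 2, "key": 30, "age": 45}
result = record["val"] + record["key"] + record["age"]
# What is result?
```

Answer: 77

Derivation:
Trace (tracking result):
record = {'val': 2, 'key': 30, 'age': 45}  # -> record = {'val': 2, 'key': 30, 'age': 45}
result = record['val'] + record['key'] + record['age']  # -> result = 77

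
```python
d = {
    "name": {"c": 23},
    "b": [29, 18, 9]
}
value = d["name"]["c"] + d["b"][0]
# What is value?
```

Answer: 52

Derivation:
Trace (tracking value):
d = {'name': {'c': 23}, 'b': [29, 18, 9]}  # -> d = {'name': {'c': 23}, 'b': [29, 18, 9]}
value = d['name']['c'] + d['b'][0]  # -> value = 52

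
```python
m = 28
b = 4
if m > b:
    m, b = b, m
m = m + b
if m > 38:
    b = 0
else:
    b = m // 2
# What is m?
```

Answer: 32

Derivation:
Trace (tracking m):
m = 28  # -> m = 28
b = 4  # -> b = 4
if m > b:  # condition is True
    m, b = (b, m)  # -> m = 4, b = 28
m = m + b  # -> m = 32
if m > 38:  # condition is False
else:
    b = m // 2  # -> b = 16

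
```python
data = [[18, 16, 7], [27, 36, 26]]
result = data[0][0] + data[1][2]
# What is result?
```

Trace (tracking result):
data = [[18, 16, 7], [27, 36, 26]]  # -> data = [[18, 16, 7], [27, 36, 26]]
result = data[0][0] + data[1][2]  # -> result = 44

Answer: 44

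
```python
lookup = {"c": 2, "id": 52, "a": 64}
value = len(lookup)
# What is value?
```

Answer: 3

Derivation:
Trace (tracking value):
lookup = {'c': 2, 'id': 52, 'a': 64}  # -> lookup = {'c': 2, 'id': 52, 'a': 64}
value = len(lookup)  # -> value = 3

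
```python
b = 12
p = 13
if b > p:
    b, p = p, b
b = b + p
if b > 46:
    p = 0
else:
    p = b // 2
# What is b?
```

Trace (tracking b):
b = 12  # -> b = 12
p = 13  # -> p = 13
if b > p:  # condition is False
b = b + p  # -> b = 25
if b > 46:  # condition is False
else:
    p = b // 2  # -> p = 12

Answer: 25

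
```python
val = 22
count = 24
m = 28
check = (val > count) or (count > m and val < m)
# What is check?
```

Answer: False

Derivation:
Trace (tracking check):
val = 22  # -> val = 22
count = 24  # -> count = 24
m = 28  # -> m = 28
check = val > count or (count > m and val < m)  # -> check = False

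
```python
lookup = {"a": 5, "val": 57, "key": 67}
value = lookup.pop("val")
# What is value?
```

Answer: 57

Derivation:
Trace (tracking value):
lookup = {'a': 5, 'val': 57, 'key': 67}  # -> lookup = {'a': 5, 'val': 57, 'key': 67}
value = lookup.pop('val')  # -> value = 57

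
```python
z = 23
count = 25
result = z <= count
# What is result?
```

Trace (tracking result):
z = 23  # -> z = 23
count = 25  # -> count = 25
result = z <= count  # -> result = True

Answer: True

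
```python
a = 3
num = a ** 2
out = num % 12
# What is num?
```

Trace (tracking num):
a = 3  # -> a = 3
num = a ** 2  # -> num = 9
out = num % 12  # -> out = 9

Answer: 9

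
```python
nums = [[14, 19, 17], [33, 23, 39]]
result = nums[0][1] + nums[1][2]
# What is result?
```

Answer: 58

Derivation:
Trace (tracking result):
nums = [[14, 19, 17], [33, 23, 39]]  # -> nums = [[14, 19, 17], [33, 23, 39]]
result = nums[0][1] + nums[1][2]  # -> result = 58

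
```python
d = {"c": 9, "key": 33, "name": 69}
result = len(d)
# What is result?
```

Trace (tracking result):
d = {'c': 9, 'key': 33, 'name': 69}  # -> d = {'c': 9, 'key': 33, 'name': 69}
result = len(d)  # -> result = 3

Answer: 3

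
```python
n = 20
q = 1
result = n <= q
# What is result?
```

Trace (tracking result):
n = 20  # -> n = 20
q = 1  # -> q = 1
result = n <= q  # -> result = False

Answer: False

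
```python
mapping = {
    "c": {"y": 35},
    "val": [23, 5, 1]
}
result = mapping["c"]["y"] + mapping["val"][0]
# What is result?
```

Trace (tracking result):
mapping = {'c': {'y': 35}, 'val': [23, 5, 1]}  # -> mapping = {'c': {'y': 35}, 'val': [23, 5, 1]}
result = mapping['c']['y'] + mapping['val'][0]  # -> result = 58

Answer: 58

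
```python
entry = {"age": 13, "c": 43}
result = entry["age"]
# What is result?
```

Trace (tracking result):
entry = {'age': 13, 'c': 43}  # -> entry = {'age': 13, 'c': 43}
result = entry['age']  # -> result = 13

Answer: 13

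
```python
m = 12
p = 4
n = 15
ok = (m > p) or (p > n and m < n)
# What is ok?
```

Trace (tracking ok):
m = 12  # -> m = 12
p = 4  # -> p = 4
n = 15  # -> n = 15
ok = m > p or (p > n and m < n)  # -> ok = True

Answer: True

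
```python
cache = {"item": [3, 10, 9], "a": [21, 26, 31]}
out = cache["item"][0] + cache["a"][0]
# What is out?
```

Trace (tracking out):
cache = {'item': [3, 10, 9], 'a': [21, 26, 31]}  # -> cache = {'item': [3, 10, 9], 'a': [21, 26, 31]}
out = cache['item'][0] + cache['a'][0]  # -> out = 24

Answer: 24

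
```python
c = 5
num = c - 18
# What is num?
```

Answer: -13

Derivation:
Trace (tracking num):
c = 5  # -> c = 5
num = c - 18  # -> num = -13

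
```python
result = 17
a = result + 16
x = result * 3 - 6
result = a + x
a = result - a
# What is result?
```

Answer: 78

Derivation:
Trace (tracking result):
result = 17  # -> result = 17
a = result + 16  # -> a = 33
x = result * 3 - 6  # -> x = 45
result = a + x  # -> result = 78
a = result - a  # -> a = 45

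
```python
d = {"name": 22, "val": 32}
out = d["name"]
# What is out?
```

Answer: 22

Derivation:
Trace (tracking out):
d = {'name': 22, 'val': 32}  # -> d = {'name': 22, 'val': 32}
out = d['name']  # -> out = 22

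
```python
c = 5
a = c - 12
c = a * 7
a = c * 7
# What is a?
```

Trace (tracking a):
c = 5  # -> c = 5
a = c - 12  # -> a = -7
c = a * 7  # -> c = -49
a = c * 7  # -> a = -343

Answer: -343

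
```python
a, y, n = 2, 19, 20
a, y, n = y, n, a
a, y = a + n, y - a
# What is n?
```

Trace (tracking n):
a, y, n = (2, 19, 20)  # -> a = 2, y = 19, n = 20
a, y, n = (y, n, a)  # -> a = 19, y = 20, n = 2
a, y = (a + n, y - a)  # -> a = 21, y = 1

Answer: 2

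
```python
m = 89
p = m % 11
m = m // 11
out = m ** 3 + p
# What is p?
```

Trace (tracking p):
m = 89  # -> m = 89
p = m % 11  # -> p = 1
m = m // 11  # -> m = 8
out = m ** 3 + p  # -> out = 513

Answer: 1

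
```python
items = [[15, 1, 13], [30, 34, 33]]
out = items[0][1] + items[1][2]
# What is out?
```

Answer: 34

Derivation:
Trace (tracking out):
items = [[15, 1, 13], [30, 34, 33]]  # -> items = [[15, 1, 13], [30, 34, 33]]
out = items[0][1] + items[1][2]  # -> out = 34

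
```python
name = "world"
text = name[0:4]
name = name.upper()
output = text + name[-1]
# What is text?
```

Answer: 'worl'

Derivation:
Trace (tracking text):
name = 'world'  # -> name = 'world'
text = name[0:4]  # -> text = 'worl'
name = name.upper()  # -> name = 'WORLD'
output = text + name[-1]  # -> output = 'worlD'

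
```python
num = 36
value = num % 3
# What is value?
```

Answer: 0

Derivation:
Trace (tracking value):
num = 36  # -> num = 36
value = num % 3  # -> value = 0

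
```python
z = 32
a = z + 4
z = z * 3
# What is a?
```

Trace (tracking a):
z = 32  # -> z = 32
a = z + 4  # -> a = 36
z = z * 3  # -> z = 96

Answer: 36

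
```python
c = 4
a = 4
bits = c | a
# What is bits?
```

Trace (tracking bits):
c = 4  # -> c = 4
a = 4  # -> a = 4
bits = c | a  # -> bits = 4

Answer: 4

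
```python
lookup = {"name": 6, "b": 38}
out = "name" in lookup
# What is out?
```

Answer: True

Derivation:
Trace (tracking out):
lookup = {'name': 6, 'b': 38}  # -> lookup = {'name': 6, 'b': 38}
out = 'name' in lookup  # -> out = True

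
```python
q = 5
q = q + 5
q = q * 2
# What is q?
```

Answer: 20

Derivation:
Trace (tracking q):
q = 5  # -> q = 5
q = q + 5  # -> q = 10
q = q * 2  # -> q = 20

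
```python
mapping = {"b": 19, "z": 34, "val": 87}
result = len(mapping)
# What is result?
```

Trace (tracking result):
mapping = {'b': 19, 'z': 34, 'val': 87}  # -> mapping = {'b': 19, 'z': 34, 'val': 87}
result = len(mapping)  # -> result = 3

Answer: 3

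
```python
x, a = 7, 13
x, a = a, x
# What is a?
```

Trace (tracking a):
x, a = (7, 13)  # -> x = 7, a = 13
x, a = (a, x)  # -> x = 13, a = 7

Answer: 7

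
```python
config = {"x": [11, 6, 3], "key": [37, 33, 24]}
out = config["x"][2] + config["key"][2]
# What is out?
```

Trace (tracking out):
config = {'x': [11, 6, 3], 'key': [37, 33, 24]}  # -> config = {'x': [11, 6, 3], 'key': [37, 33, 24]}
out = config['x'][2] + config['key'][2]  # -> out = 27

Answer: 27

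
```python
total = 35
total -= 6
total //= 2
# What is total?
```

Trace (tracking total):
total = 35  # -> total = 35
total -= 6  # -> total = 29
total //= 2  # -> total = 14

Answer: 14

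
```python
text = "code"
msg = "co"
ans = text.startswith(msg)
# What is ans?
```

Trace (tracking ans):
text = 'code'  # -> text = 'code'
msg = 'co'  # -> msg = 'co'
ans = text.startswith(msg)  # -> ans = True

Answer: True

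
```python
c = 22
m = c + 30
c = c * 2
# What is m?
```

Trace (tracking m):
c = 22  # -> c = 22
m = c + 30  # -> m = 52
c = c * 2  # -> c = 44

Answer: 52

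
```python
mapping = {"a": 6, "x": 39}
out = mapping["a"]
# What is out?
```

Trace (tracking out):
mapping = {'a': 6, 'x': 39}  # -> mapping = {'a': 6, 'x': 39}
out = mapping['a']  # -> out = 6

Answer: 6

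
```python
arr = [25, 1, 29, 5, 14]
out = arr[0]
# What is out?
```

Trace (tracking out):
arr = [25, 1, 29, 5, 14]  # -> arr = [25, 1, 29, 5, 14]
out = arr[0]  # -> out = 25

Answer: 25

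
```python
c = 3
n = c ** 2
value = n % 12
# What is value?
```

Answer: 9

Derivation:
Trace (tracking value):
c = 3  # -> c = 3
n = c ** 2  # -> n = 9
value = n % 12  # -> value = 9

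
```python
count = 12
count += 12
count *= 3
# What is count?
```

Trace (tracking count):
count = 12  # -> count = 12
count += 12  # -> count = 24
count *= 3  # -> count = 72

Answer: 72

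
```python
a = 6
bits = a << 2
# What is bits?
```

Answer: 24

Derivation:
Trace (tracking bits):
a = 6  # -> a = 6
bits = a << 2  # -> bits = 24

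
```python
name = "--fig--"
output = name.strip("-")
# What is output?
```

Answer: 'fig'

Derivation:
Trace (tracking output):
name = '--fig--'  # -> name = '--fig--'
output = name.strip('-')  # -> output = 'fig'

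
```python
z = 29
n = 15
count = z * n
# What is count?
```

Trace (tracking count):
z = 29  # -> z = 29
n = 15  # -> n = 15
count = z * n  # -> count = 435

Answer: 435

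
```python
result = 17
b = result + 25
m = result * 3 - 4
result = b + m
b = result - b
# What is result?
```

Answer: 89

Derivation:
Trace (tracking result):
result = 17  # -> result = 17
b = result + 25  # -> b = 42
m = result * 3 - 4  # -> m = 47
result = b + m  # -> result = 89
b = result - b  # -> b = 47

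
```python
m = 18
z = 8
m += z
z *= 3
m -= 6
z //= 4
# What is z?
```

Answer: 6

Derivation:
Trace (tracking z):
m = 18  # -> m = 18
z = 8  # -> z = 8
m += z  # -> m = 26
z *= 3  # -> z = 24
m -= 6  # -> m = 20
z //= 4  # -> z = 6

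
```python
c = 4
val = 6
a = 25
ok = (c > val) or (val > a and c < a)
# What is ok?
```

Trace (tracking ok):
c = 4  # -> c = 4
val = 6  # -> val = 6
a = 25  # -> a = 25
ok = c > val or (val > a and c < a)  # -> ok = False

Answer: False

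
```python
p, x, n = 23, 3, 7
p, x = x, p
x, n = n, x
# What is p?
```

Trace (tracking p):
p, x, n = (23, 3, 7)  # -> p = 23, x = 3, n = 7
p, x = (x, p)  # -> p = 3, x = 23
x, n = (n, x)  # -> x = 7, n = 23

Answer: 3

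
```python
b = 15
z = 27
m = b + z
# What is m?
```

Trace (tracking m):
b = 15  # -> b = 15
z = 27  # -> z = 27
m = b + z  # -> m = 42

Answer: 42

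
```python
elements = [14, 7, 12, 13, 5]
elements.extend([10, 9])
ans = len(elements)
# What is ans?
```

Trace (tracking ans):
elements = [14, 7, 12, 13, 5]  # -> elements = [14, 7, 12, 13, 5]
elements.extend([10, 9])  # -> elements = [14, 7, 12, 13, 5, 10, 9]
ans = len(elements)  # -> ans = 7

Answer: 7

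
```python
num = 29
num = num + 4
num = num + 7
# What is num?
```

Answer: 40

Derivation:
Trace (tracking num):
num = 29  # -> num = 29
num = num + 4  # -> num = 33
num = num + 7  # -> num = 40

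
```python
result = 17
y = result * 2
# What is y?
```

Answer: 34

Derivation:
Trace (tracking y):
result = 17  # -> result = 17
y = result * 2  # -> y = 34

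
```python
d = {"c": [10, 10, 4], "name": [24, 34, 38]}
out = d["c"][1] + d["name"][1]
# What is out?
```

Answer: 44

Derivation:
Trace (tracking out):
d = {'c': [10, 10, 4], 'name': [24, 34, 38]}  # -> d = {'c': [10, 10, 4], 'name': [24, 34, 38]}
out = d['c'][1] + d['name'][1]  # -> out = 44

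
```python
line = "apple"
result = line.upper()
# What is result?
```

Trace (tracking result):
line = 'apple'  # -> line = 'apple'
result = line.upper()  # -> result = 'APPLE'

Answer: 'APPLE'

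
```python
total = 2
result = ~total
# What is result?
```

Trace (tracking result):
total = 2  # -> total = 2
result = ~total  # -> result = -3

Answer: -3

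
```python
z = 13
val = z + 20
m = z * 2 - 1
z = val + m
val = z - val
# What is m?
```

Trace (tracking m):
z = 13  # -> z = 13
val = z + 20  # -> val = 33
m = z * 2 - 1  # -> m = 25
z = val + m  # -> z = 58
val = z - val  # -> val = 25

Answer: 25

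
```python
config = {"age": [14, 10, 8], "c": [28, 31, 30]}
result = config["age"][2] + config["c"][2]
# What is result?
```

Trace (tracking result):
config = {'age': [14, 10, 8], 'c': [28, 31, 30]}  # -> config = {'age': [14, 10, 8], 'c': [28, 31, 30]}
result = config['age'][2] + config['c'][2]  # -> result = 38

Answer: 38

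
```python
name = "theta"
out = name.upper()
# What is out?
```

Trace (tracking out):
name = 'theta'  # -> name = 'theta'
out = name.upper()  # -> out = 'THETA'

Answer: 'THETA'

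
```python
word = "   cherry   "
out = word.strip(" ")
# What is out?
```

Answer: 'cherry'

Derivation:
Trace (tracking out):
word = '   cherry   '  # -> word = '   cherry   '
out = word.strip(' ')  # -> out = 'cherry'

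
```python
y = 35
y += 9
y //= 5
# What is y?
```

Trace (tracking y):
y = 35  # -> y = 35
y += 9  # -> y = 44
y //= 5  # -> y = 8

Answer: 8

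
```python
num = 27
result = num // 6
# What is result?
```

Answer: 4

Derivation:
Trace (tracking result):
num = 27  # -> num = 27
result = num // 6  # -> result = 4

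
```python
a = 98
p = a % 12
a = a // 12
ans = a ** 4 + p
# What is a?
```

Answer: 8

Derivation:
Trace (tracking a):
a = 98  # -> a = 98
p = a % 12  # -> p = 2
a = a // 12  # -> a = 8
ans = a ** 4 + p  # -> ans = 4098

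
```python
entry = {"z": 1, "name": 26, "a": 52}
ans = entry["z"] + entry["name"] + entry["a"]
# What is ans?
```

Trace (tracking ans):
entry = {'z': 1, 'name': 26, 'a': 52}  # -> entry = {'z': 1, 'name': 26, 'a': 52}
ans = entry['z'] + entry['name'] + entry['a']  # -> ans = 79

Answer: 79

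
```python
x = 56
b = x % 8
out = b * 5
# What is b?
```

Trace (tracking b):
x = 56  # -> x = 56
b = x % 8  # -> b = 0
out = b * 5  # -> out = 0

Answer: 0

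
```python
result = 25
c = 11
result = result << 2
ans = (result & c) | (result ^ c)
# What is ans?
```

Trace (tracking ans):
result = 25  # -> result = 25
c = 11  # -> c = 11
result = result << 2  # -> result = 100
ans = result & c | result ^ c  # -> ans = 111

Answer: 111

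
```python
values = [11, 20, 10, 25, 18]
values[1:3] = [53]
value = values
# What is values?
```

Answer: [11, 53, 25, 18]

Derivation:
Trace (tracking values):
values = [11, 20, 10, 25, 18]  # -> values = [11, 20, 10, 25, 18]
values[1:3] = [53]  # -> values = [11, 53, 25, 18]
value = values  # -> value = [11, 53, 25, 18]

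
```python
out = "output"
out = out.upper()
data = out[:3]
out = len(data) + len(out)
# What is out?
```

Answer: 9

Derivation:
Trace (tracking out):
out = 'output'  # -> out = 'output'
out = out.upper()  # -> out = 'OUTPUT'
data = out[:3]  # -> data = 'OUT'
out = len(data) + len(out)  # -> out = 9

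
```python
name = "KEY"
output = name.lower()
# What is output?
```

Answer: 'key'

Derivation:
Trace (tracking output):
name = 'KEY'  # -> name = 'KEY'
output = name.lower()  # -> output = 'key'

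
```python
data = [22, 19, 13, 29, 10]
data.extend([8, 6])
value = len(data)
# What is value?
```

Trace (tracking value):
data = [22, 19, 13, 29, 10]  # -> data = [22, 19, 13, 29, 10]
data.extend([8, 6])  # -> data = [22, 19, 13, 29, 10, 8, 6]
value = len(data)  # -> value = 7

Answer: 7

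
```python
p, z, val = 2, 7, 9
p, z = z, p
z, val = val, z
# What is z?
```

Answer: 9

Derivation:
Trace (tracking z):
p, z, val = (2, 7, 9)  # -> p = 2, z = 7, val = 9
p, z = (z, p)  # -> p = 7, z = 2
z, val = (val, z)  # -> z = 9, val = 2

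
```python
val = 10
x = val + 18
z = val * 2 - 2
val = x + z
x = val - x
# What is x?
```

Trace (tracking x):
val = 10  # -> val = 10
x = val + 18  # -> x = 28
z = val * 2 - 2  # -> z = 18
val = x + z  # -> val = 46
x = val - x  # -> x = 18

Answer: 18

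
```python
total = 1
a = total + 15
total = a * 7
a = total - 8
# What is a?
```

Answer: 104

Derivation:
Trace (tracking a):
total = 1  # -> total = 1
a = total + 15  # -> a = 16
total = a * 7  # -> total = 112
a = total - 8  # -> a = 104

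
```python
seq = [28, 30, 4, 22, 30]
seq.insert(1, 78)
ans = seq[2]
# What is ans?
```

Trace (tracking ans):
seq = [28, 30, 4, 22, 30]  # -> seq = [28, 30, 4, 22, 30]
seq.insert(1, 78)  # -> seq = [28, 78, 30, 4, 22, 30]
ans = seq[2]  # -> ans = 30

Answer: 30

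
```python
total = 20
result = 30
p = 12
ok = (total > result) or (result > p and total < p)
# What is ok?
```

Trace (tracking ok):
total = 20  # -> total = 20
result = 30  # -> result = 30
p = 12  # -> p = 12
ok = total > result or (result > p and total < p)  # -> ok = False

Answer: False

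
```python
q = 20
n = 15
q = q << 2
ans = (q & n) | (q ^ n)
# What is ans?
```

Trace (tracking ans):
q = 20  # -> q = 20
n = 15  # -> n = 15
q = q << 2  # -> q = 80
ans = q & n | q ^ n  # -> ans = 95

Answer: 95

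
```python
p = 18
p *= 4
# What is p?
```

Trace (tracking p):
p = 18  # -> p = 18
p *= 4  # -> p = 72

Answer: 72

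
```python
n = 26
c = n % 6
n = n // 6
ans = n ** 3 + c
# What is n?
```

Answer: 4

Derivation:
Trace (tracking n):
n = 26  # -> n = 26
c = n % 6  # -> c = 2
n = n // 6  # -> n = 4
ans = n ** 3 + c  # -> ans = 66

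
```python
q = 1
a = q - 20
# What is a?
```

Answer: -19

Derivation:
Trace (tracking a):
q = 1  # -> q = 1
a = q - 20  # -> a = -19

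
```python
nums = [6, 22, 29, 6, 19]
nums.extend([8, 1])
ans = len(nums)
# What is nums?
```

Trace (tracking nums):
nums = [6, 22, 29, 6, 19]  # -> nums = [6, 22, 29, 6, 19]
nums.extend([8, 1])  # -> nums = [6, 22, 29, 6, 19, 8, 1]
ans = len(nums)  # -> ans = 7

Answer: [6, 22, 29, 6, 19, 8, 1]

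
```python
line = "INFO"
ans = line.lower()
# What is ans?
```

Answer: 'info'

Derivation:
Trace (tracking ans):
line = 'INFO'  # -> line = 'INFO'
ans = line.lower()  # -> ans = 'info'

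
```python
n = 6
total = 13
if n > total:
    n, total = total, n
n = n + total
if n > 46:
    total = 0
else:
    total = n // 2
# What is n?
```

Answer: 19

Derivation:
Trace (tracking n):
n = 6  # -> n = 6
total = 13  # -> total = 13
if n > total:  # condition is False
n = n + total  # -> n = 19
if n > 46:  # condition is False
else:
    total = n // 2  # -> total = 9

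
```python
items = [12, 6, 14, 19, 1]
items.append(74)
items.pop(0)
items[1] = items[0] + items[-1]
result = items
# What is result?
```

Trace (tracking result):
items = [12, 6, 14, 19, 1]  # -> items = [12, 6, 14, 19, 1]
items.append(74)  # -> items = [12, 6, 14, 19, 1, 74]
items.pop(0)  # -> items = [6, 14, 19, 1, 74]
items[1] = items[0] + items[-1]  # -> items = [6, 80, 19, 1, 74]
result = items  # -> result = [6, 80, 19, 1, 74]

Answer: [6, 80, 19, 1, 74]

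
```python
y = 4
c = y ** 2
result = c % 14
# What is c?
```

Trace (tracking c):
y = 4  # -> y = 4
c = y ** 2  # -> c = 16
result = c % 14  # -> result = 2

Answer: 16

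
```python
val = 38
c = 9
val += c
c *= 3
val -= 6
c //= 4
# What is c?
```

Answer: 6

Derivation:
Trace (tracking c):
val = 38  # -> val = 38
c = 9  # -> c = 9
val += c  # -> val = 47
c *= 3  # -> c = 27
val -= 6  # -> val = 41
c //= 4  # -> c = 6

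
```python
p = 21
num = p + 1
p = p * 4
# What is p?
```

Trace (tracking p):
p = 21  # -> p = 21
num = p + 1  # -> num = 22
p = p * 4  # -> p = 84

Answer: 84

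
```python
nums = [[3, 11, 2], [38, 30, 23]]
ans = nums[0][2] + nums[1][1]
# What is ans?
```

Answer: 32

Derivation:
Trace (tracking ans):
nums = [[3, 11, 2], [38, 30, 23]]  # -> nums = [[3, 11, 2], [38, 30, 23]]
ans = nums[0][2] + nums[1][1]  # -> ans = 32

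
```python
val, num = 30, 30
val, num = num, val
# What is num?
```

Trace (tracking num):
val, num = (30, 30)  # -> val = 30, num = 30
val, num = (num, val)  # -> val = 30, num = 30

Answer: 30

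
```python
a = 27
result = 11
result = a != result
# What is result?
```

Trace (tracking result):
a = 27  # -> a = 27
result = 11  # -> result = 11
result = a != result  # -> result = True

Answer: True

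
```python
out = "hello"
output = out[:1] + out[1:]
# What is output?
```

Answer: 'hello'

Derivation:
Trace (tracking output):
out = 'hello'  # -> out = 'hello'
output = out[:1] + out[1:]  # -> output = 'hello'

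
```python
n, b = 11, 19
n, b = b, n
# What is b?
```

Answer: 11

Derivation:
Trace (tracking b):
n, b = (11, 19)  # -> n = 11, b = 19
n, b = (b, n)  # -> n = 19, b = 11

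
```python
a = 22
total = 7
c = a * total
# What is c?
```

Trace (tracking c):
a = 22  # -> a = 22
total = 7  # -> total = 7
c = a * total  # -> c = 154

Answer: 154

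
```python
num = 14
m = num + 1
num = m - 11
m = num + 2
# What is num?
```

Answer: 4

Derivation:
Trace (tracking num):
num = 14  # -> num = 14
m = num + 1  # -> m = 15
num = m - 11  # -> num = 4
m = num + 2  # -> m = 6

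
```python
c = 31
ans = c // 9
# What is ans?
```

Trace (tracking ans):
c = 31  # -> c = 31
ans = c // 9  # -> ans = 3

Answer: 3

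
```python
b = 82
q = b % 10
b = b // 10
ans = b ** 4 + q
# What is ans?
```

Trace (tracking ans):
b = 82  # -> b = 82
q = b % 10  # -> q = 2
b = b // 10  # -> b = 8
ans = b ** 4 + q  # -> ans = 4098

Answer: 4098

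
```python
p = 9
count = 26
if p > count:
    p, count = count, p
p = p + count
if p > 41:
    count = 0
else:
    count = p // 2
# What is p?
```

Answer: 35

Derivation:
Trace (tracking p):
p = 9  # -> p = 9
count = 26  # -> count = 26
if p > count:  # condition is False
p = p + count  # -> p = 35
if p > 41:  # condition is False
else:
    count = p // 2  # -> count = 17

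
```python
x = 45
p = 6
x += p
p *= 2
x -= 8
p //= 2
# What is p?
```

Answer: 6

Derivation:
Trace (tracking p):
x = 45  # -> x = 45
p = 6  # -> p = 6
x += p  # -> x = 51
p *= 2  # -> p = 12
x -= 8  # -> x = 43
p //= 2  # -> p = 6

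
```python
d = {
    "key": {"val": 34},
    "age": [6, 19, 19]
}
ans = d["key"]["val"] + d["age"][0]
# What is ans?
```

Trace (tracking ans):
d = {'key': {'val': 34}, 'age': [6, 19, 19]}  # -> d = {'key': {'val': 34}, 'age': [6, 19, 19]}
ans = d['key']['val'] + d['age'][0]  # -> ans = 40

Answer: 40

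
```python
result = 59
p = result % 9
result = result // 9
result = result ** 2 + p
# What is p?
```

Trace (tracking p):
result = 59  # -> result = 59
p = result % 9  # -> p = 5
result = result // 9  # -> result = 6
result = result ** 2 + p  # -> result = 41

Answer: 5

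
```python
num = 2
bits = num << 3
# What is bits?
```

Answer: 16

Derivation:
Trace (tracking bits):
num = 2  # -> num = 2
bits = num << 3  # -> bits = 16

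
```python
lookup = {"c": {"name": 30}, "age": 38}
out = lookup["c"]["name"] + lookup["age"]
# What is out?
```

Answer: 68

Derivation:
Trace (tracking out):
lookup = {'c': {'name': 30}, 'age': 38}  # -> lookup = {'c': {'name': 30}, 'age': 38}
out = lookup['c']['name'] + lookup['age']  # -> out = 68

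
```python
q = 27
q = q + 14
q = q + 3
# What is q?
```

Trace (tracking q):
q = 27  # -> q = 27
q = q + 14  # -> q = 41
q = q + 3  # -> q = 44

Answer: 44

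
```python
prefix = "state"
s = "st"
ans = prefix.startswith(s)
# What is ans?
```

Trace (tracking ans):
prefix = 'state'  # -> prefix = 'state'
s = 'st'  # -> s = 'st'
ans = prefix.startswith(s)  # -> ans = True

Answer: True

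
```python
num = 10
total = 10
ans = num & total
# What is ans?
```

Answer: 10

Derivation:
Trace (tracking ans):
num = 10  # -> num = 10
total = 10  # -> total = 10
ans = num & total  # -> ans = 10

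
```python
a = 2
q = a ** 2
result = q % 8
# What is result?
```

Answer: 4

Derivation:
Trace (tracking result):
a = 2  # -> a = 2
q = a ** 2  # -> q = 4
result = q % 8  # -> result = 4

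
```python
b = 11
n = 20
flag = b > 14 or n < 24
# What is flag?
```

Answer: True

Derivation:
Trace (tracking flag):
b = 11  # -> b = 11
n = 20  # -> n = 20
flag = b > 14 or n < 24  # -> flag = True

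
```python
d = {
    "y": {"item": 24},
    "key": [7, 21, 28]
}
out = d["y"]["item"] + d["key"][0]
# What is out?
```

Answer: 31

Derivation:
Trace (tracking out):
d = {'y': {'item': 24}, 'key': [7, 21, 28]}  # -> d = {'y': {'item': 24}, 'key': [7, 21, 28]}
out = d['y']['item'] + d['key'][0]  # -> out = 31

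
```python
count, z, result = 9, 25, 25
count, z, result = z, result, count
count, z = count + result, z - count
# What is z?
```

Trace (tracking z):
count, z, result = (9, 25, 25)  # -> count = 9, z = 25, result = 25
count, z, result = (z, result, count)  # -> count = 25, z = 25, result = 9
count, z = (count + result, z - count)  # -> count = 34, z = 0

Answer: 0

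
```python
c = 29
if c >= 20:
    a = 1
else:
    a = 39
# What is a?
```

Trace (tracking a):
c = 29  # -> c = 29
if c >= 20:  # condition is True
    a = 1  # -> a = 1

Answer: 1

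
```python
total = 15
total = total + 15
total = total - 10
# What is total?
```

Trace (tracking total):
total = 15  # -> total = 15
total = total + 15  # -> total = 30
total = total - 10  # -> total = 20

Answer: 20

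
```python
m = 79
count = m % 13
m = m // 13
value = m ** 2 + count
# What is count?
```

Answer: 1

Derivation:
Trace (tracking count):
m = 79  # -> m = 79
count = m % 13  # -> count = 1
m = m // 13  # -> m = 6
value = m ** 2 + count  # -> value = 37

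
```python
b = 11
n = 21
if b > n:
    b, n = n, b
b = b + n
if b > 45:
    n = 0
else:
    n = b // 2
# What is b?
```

Trace (tracking b):
b = 11  # -> b = 11
n = 21  # -> n = 21
if b > n:  # condition is False
b = b + n  # -> b = 32
if b > 45:  # condition is False
else:
    n = b // 2  # -> n = 16

Answer: 32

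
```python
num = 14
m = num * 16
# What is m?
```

Trace (tracking m):
num = 14  # -> num = 14
m = num * 16  # -> m = 224

Answer: 224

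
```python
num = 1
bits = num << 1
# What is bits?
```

Answer: 2

Derivation:
Trace (tracking bits):
num = 1  # -> num = 1
bits = num << 1  # -> bits = 2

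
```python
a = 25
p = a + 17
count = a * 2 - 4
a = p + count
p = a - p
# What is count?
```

Answer: 46

Derivation:
Trace (tracking count):
a = 25  # -> a = 25
p = a + 17  # -> p = 42
count = a * 2 - 4  # -> count = 46
a = p + count  # -> a = 88
p = a - p  # -> p = 46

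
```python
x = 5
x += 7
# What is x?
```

Trace (tracking x):
x = 5  # -> x = 5
x += 7  # -> x = 12

Answer: 12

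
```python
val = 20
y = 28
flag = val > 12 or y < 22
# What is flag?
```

Answer: True

Derivation:
Trace (tracking flag):
val = 20  # -> val = 20
y = 28  # -> y = 28
flag = val > 12 or y < 22  # -> flag = True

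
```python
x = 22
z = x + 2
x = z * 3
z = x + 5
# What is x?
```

Trace (tracking x):
x = 22  # -> x = 22
z = x + 2  # -> z = 24
x = z * 3  # -> x = 72
z = x + 5  # -> z = 77

Answer: 72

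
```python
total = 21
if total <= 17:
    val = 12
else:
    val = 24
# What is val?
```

Answer: 24

Derivation:
Trace (tracking val):
total = 21  # -> total = 21
if total <= 17:  # condition is False
else:
    val = 24  # -> val = 24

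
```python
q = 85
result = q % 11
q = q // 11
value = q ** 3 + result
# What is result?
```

Trace (tracking result):
q = 85  # -> q = 85
result = q % 11  # -> result = 8
q = q // 11  # -> q = 7
value = q ** 3 + result  # -> value = 351

Answer: 8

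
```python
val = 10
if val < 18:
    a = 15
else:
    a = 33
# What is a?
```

Answer: 15

Derivation:
Trace (tracking a):
val = 10  # -> val = 10
if val < 18:  # condition is True
    a = 15  # -> a = 15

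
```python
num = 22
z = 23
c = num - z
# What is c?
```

Answer: -1

Derivation:
Trace (tracking c):
num = 22  # -> num = 22
z = 23  # -> z = 23
c = num - z  # -> c = -1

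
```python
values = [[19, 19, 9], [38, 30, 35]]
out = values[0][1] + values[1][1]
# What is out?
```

Answer: 49

Derivation:
Trace (tracking out):
values = [[19, 19, 9], [38, 30, 35]]  # -> values = [[19, 19, 9], [38, 30, 35]]
out = values[0][1] + values[1][1]  # -> out = 49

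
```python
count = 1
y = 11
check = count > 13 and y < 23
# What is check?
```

Trace (tracking check):
count = 1  # -> count = 1
y = 11  # -> y = 11
check = count > 13 and y < 23  # -> check = False

Answer: False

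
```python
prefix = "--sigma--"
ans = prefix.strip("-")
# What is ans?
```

Trace (tracking ans):
prefix = '--sigma--'  # -> prefix = '--sigma--'
ans = prefix.strip('-')  # -> ans = 'sigma'

Answer: 'sigma'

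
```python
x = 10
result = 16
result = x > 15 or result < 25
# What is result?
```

Trace (tracking result):
x = 10  # -> x = 10
result = 16  # -> result = 16
result = x > 15 or result < 25  # -> result = True

Answer: True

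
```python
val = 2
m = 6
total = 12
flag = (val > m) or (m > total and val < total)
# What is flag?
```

Answer: False

Derivation:
Trace (tracking flag):
val = 2  # -> val = 2
m = 6  # -> m = 6
total = 12  # -> total = 12
flag = val > m or (m > total and val < total)  # -> flag = False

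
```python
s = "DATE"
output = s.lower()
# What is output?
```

Trace (tracking output):
s = 'DATE'  # -> s = 'DATE'
output = s.lower()  # -> output = 'date'

Answer: 'date'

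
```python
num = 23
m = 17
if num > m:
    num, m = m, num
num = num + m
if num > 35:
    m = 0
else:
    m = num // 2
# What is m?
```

Trace (tracking m):
num = 23  # -> num = 23
m = 17  # -> m = 17
if num > m:  # condition is True
    num, m = (m, num)  # -> num = 17, m = 23
num = num + m  # -> num = 40
if num > 35:  # condition is True
    m = 0  # -> m = 0

Answer: 0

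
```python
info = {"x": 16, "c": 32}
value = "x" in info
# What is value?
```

Answer: True

Derivation:
Trace (tracking value):
info = {'x': 16, 'c': 32}  # -> info = {'x': 16, 'c': 32}
value = 'x' in info  # -> value = True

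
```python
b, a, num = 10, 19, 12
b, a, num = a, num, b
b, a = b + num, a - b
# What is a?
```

Trace (tracking a):
b, a, num = (10, 19, 12)  # -> b = 10, a = 19, num = 12
b, a, num = (a, num, b)  # -> b = 19, a = 12, num = 10
b, a = (b + num, a - b)  # -> b = 29, a = -7

Answer: -7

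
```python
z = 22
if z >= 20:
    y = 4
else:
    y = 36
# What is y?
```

Trace (tracking y):
z = 22  # -> z = 22
if z >= 20:  # condition is True
    y = 4  # -> y = 4

Answer: 4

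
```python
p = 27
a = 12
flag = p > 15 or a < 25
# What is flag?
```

Answer: True

Derivation:
Trace (tracking flag):
p = 27  # -> p = 27
a = 12  # -> a = 12
flag = p > 15 or a < 25  # -> flag = True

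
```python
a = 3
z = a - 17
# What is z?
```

Answer: -14

Derivation:
Trace (tracking z):
a = 3  # -> a = 3
z = a - 17  # -> z = -14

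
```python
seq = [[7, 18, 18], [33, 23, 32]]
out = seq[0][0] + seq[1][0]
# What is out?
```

Trace (tracking out):
seq = [[7, 18, 18], [33, 23, 32]]  # -> seq = [[7, 18, 18], [33, 23, 32]]
out = seq[0][0] + seq[1][0]  # -> out = 40

Answer: 40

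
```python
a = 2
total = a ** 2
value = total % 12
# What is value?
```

Answer: 4

Derivation:
Trace (tracking value):
a = 2  # -> a = 2
total = a ** 2  # -> total = 4
value = total % 12  # -> value = 4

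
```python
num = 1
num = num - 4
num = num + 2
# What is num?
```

Trace (tracking num):
num = 1  # -> num = 1
num = num - 4  # -> num = -3
num = num + 2  # -> num = -1

Answer: -1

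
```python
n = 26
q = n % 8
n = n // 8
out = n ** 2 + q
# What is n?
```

Answer: 3

Derivation:
Trace (tracking n):
n = 26  # -> n = 26
q = n % 8  # -> q = 2
n = n // 8  # -> n = 3
out = n ** 2 + q  # -> out = 11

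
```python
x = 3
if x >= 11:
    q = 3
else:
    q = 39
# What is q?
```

Trace (tracking q):
x = 3  # -> x = 3
if x >= 11:  # condition is False
else:
    q = 39  # -> q = 39

Answer: 39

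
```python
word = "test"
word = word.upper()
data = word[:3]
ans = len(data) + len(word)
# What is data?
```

Answer: 'TES'

Derivation:
Trace (tracking data):
word = 'test'  # -> word = 'test'
word = word.upper()  # -> word = 'TEST'
data = word[:3]  # -> data = 'TES'
ans = len(data) + len(word)  # -> ans = 7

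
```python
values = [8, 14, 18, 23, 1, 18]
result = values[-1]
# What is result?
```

Answer: 18

Derivation:
Trace (tracking result):
values = [8, 14, 18, 23, 1, 18]  # -> values = [8, 14, 18, 23, 1, 18]
result = values[-1]  # -> result = 18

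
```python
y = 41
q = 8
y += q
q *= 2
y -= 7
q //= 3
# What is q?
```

Trace (tracking q):
y = 41  # -> y = 41
q = 8  # -> q = 8
y += q  # -> y = 49
q *= 2  # -> q = 16
y -= 7  # -> y = 42
q //= 3  # -> q = 5

Answer: 5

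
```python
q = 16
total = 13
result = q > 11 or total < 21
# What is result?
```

Trace (tracking result):
q = 16  # -> q = 16
total = 13  # -> total = 13
result = q > 11 or total < 21  # -> result = True

Answer: True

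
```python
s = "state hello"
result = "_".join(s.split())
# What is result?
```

Trace (tracking result):
s = 'state hello'  # -> s = 'state hello'
result = '_'.join(s.split())  # -> result = 'state_hello'

Answer: 'state_hello'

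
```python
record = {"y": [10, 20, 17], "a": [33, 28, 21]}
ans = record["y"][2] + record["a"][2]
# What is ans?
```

Answer: 38

Derivation:
Trace (tracking ans):
record = {'y': [10, 20, 17], 'a': [33, 28, 21]}  # -> record = {'y': [10, 20, 17], 'a': [33, 28, 21]}
ans = record['y'][2] + record['a'][2]  # -> ans = 38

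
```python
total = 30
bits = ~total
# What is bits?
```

Trace (tracking bits):
total = 30  # -> total = 30
bits = ~total  # -> bits = -31

Answer: -31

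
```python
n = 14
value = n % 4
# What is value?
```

Answer: 2

Derivation:
Trace (tracking value):
n = 14  # -> n = 14
value = n % 4  # -> value = 2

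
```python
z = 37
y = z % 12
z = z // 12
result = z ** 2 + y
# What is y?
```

Answer: 1

Derivation:
Trace (tracking y):
z = 37  # -> z = 37
y = z % 12  # -> y = 1
z = z // 12  # -> z = 3
result = z ** 2 + y  # -> result = 10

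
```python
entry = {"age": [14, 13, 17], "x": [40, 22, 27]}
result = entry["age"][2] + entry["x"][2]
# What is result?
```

Trace (tracking result):
entry = {'age': [14, 13, 17], 'x': [40, 22, 27]}  # -> entry = {'age': [14, 13, 17], 'x': [40, 22, 27]}
result = entry['age'][2] + entry['x'][2]  # -> result = 44

Answer: 44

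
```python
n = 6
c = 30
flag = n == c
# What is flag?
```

Trace (tracking flag):
n = 6  # -> n = 6
c = 30  # -> c = 30
flag = n == c  # -> flag = False

Answer: False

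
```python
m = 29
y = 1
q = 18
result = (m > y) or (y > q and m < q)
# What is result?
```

Answer: True

Derivation:
Trace (tracking result):
m = 29  # -> m = 29
y = 1  # -> y = 1
q = 18  # -> q = 18
result = m > y or (y > q and m < q)  # -> result = True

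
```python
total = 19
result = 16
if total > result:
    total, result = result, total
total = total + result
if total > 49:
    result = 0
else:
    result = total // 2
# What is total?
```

Trace (tracking total):
total = 19  # -> total = 19
result = 16  # -> result = 16
if total > result:  # condition is True
    total, result = (result, total)  # -> total = 16, result = 19
total = total + result  # -> total = 35
if total > 49:  # condition is False
else:
    result = total // 2  # -> result = 17

Answer: 35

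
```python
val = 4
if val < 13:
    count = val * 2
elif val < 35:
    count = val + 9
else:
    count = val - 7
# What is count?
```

Answer: 8

Derivation:
Trace (tracking count):
val = 4  # -> val = 4
if val < 13:  # condition is True
    count = val * 2  # -> count = 8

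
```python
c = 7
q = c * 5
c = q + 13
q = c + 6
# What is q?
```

Trace (tracking q):
c = 7  # -> c = 7
q = c * 5  # -> q = 35
c = q + 13  # -> c = 48
q = c + 6  # -> q = 54

Answer: 54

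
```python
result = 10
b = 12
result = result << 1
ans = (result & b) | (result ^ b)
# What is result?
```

Answer: 20

Derivation:
Trace (tracking result):
result = 10  # -> result = 10
b = 12  # -> b = 12
result = result << 1  # -> result = 20
ans = result & b | result ^ b  # -> ans = 28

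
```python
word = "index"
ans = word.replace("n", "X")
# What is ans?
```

Trace (tracking ans):
word = 'index'  # -> word = 'index'
ans = word.replace('n', 'X')  # -> ans = 'iXdex'

Answer: 'iXdex'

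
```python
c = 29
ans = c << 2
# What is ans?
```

Trace (tracking ans):
c = 29  # -> c = 29
ans = c << 2  # -> ans = 116

Answer: 116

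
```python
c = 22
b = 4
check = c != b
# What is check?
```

Answer: True

Derivation:
Trace (tracking check):
c = 22  # -> c = 22
b = 4  # -> b = 4
check = c != b  # -> check = True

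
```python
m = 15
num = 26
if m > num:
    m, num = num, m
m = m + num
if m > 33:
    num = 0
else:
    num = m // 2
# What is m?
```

Trace (tracking m):
m = 15  # -> m = 15
num = 26  # -> num = 26
if m > num:  # condition is False
m = m + num  # -> m = 41
if m > 33:  # condition is True
    num = 0  # -> num = 0

Answer: 41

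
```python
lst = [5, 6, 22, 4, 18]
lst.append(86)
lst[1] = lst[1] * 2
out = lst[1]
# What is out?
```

Answer: 12

Derivation:
Trace (tracking out):
lst = [5, 6, 22, 4, 18]  # -> lst = [5, 6, 22, 4, 18]
lst.append(86)  # -> lst = [5, 6, 22, 4, 18, 86]
lst[1] = lst[1] * 2  # -> lst = [5, 12, 22, 4, 18, 86]
out = lst[1]  # -> out = 12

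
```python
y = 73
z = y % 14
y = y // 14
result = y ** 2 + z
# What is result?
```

Trace (tracking result):
y = 73  # -> y = 73
z = y % 14  # -> z = 3
y = y // 14  # -> y = 5
result = y ** 2 + z  # -> result = 28

Answer: 28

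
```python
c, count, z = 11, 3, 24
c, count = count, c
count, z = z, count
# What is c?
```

Trace (tracking c):
c, count, z = (11, 3, 24)  # -> c = 11, count = 3, z = 24
c, count = (count, c)  # -> c = 3, count = 11
count, z = (z, count)  # -> count = 24, z = 11

Answer: 3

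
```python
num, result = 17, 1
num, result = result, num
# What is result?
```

Trace (tracking result):
num, result = (17, 1)  # -> num = 17, result = 1
num, result = (result, num)  # -> num = 1, result = 17

Answer: 17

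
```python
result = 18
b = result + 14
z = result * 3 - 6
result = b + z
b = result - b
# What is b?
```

Trace (tracking b):
result = 18  # -> result = 18
b = result + 14  # -> b = 32
z = result * 3 - 6  # -> z = 48
result = b + z  # -> result = 80
b = result - b  # -> b = 48

Answer: 48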